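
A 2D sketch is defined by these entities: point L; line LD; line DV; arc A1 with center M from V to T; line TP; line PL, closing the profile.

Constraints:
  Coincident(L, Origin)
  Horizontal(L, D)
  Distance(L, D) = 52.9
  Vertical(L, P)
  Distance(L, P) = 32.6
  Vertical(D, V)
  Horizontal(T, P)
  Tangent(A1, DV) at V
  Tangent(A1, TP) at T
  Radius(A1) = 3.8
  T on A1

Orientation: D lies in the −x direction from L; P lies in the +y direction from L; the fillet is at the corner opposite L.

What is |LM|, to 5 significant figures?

56.923

L is at the origin; LD is horizontal with |LD| = 52.9 and D on the −x side, so D = (-52.900, 0.0000). LP is vertical with |LP| = 32.6 and P on the +y side, so P = (0.0000, 32.600). The virtual corner opposite L is at (-52.900, 32.600). Tangency of A1 to DV means the radius MV is perpendicular to DV and the tangent condition forces MT to be normal to TP, with radius 3.8, so the center M sits 3.8 in from both sides at M = (-49.100, 28.800). Then |LM| = |M − L| = 56.923.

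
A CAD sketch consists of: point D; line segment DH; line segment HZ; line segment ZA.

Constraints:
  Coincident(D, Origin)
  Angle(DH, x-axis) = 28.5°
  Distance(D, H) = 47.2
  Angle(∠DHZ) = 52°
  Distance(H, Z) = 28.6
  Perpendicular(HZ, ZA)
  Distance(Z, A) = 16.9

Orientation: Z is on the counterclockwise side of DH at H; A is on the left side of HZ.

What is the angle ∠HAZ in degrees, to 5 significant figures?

59.421°

∠DHZ = 52.0°, so HZ runs at 28.5° + (180° − 52.0°) = 156.50° from the x-axis; with |HZ| = 28.6, Z = H + 28.6·(cos 156.50°, sin 156.50°) = (15.252, 33.926). The perpendicularity gives ZA at right angles to HZ; with |ZA| = 16.9 on the left of HZ, A = Z + 16.9·(-0.39875, -0.91706) = (8.5134, 18.428). Then cos ∠HAZ = AH·AZ / (|AH||AZ|), giving 59.421°.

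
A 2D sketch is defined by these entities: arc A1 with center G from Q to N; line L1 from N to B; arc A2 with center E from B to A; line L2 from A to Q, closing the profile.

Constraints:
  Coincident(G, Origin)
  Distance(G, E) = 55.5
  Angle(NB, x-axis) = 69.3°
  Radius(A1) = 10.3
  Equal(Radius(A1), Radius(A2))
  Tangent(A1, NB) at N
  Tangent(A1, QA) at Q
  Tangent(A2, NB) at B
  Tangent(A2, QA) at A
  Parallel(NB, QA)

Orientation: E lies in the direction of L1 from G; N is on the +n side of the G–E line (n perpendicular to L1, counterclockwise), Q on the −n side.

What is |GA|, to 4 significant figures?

56.45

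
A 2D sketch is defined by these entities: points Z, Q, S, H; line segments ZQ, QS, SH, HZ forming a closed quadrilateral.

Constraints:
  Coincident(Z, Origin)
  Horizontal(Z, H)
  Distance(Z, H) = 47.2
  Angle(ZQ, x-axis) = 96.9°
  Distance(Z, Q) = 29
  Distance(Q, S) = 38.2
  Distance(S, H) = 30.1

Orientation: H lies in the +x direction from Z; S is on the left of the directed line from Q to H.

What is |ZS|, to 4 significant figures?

44.19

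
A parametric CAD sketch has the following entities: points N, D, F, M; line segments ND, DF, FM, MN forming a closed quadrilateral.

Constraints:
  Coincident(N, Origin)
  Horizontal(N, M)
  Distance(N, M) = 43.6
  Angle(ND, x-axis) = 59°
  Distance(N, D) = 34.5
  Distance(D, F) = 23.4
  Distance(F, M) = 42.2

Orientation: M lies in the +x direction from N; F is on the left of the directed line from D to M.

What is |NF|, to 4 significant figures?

56.30

Checks: |DF| = 23.40 ✓; |FM| = 42.20 ✓.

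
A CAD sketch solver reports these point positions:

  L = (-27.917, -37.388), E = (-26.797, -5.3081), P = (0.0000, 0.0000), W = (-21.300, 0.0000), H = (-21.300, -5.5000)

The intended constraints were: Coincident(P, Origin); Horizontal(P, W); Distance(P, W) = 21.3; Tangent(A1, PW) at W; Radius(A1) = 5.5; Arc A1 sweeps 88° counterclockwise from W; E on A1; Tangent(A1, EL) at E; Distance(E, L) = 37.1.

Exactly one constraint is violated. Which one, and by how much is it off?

Distance(E, L) = 37.1 — off by 5.00.

P = (0.00, 0.00) ✓; P.y = 0.00, W.y = 0.00 ✓; |PW| = 21.30 ✓; ∠(HW, WP) = 90.00° ✓; |HW| = 5.500 ✓; bearing(H→E) − bearing(H→W) = 88.00° ✓; |HE| = 5.500 ✓; ∠(HE, EL) = 90.00° ✓; |EL| = 32.10 ✗.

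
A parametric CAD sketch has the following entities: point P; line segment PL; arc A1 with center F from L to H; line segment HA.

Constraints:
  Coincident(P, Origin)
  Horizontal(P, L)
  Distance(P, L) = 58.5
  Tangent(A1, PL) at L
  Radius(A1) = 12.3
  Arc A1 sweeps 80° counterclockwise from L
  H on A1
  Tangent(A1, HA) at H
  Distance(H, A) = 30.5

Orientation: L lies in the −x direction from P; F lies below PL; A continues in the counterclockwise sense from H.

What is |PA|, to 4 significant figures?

85.90

On A1, L sits at bearing 90° from F; an 80° counterclockwise sweep puts H at bearing 170°, so H = F + 12.3·(cos 170°, sin 170°) = (-70.61, -10.16). Since A1 is tangent to HA there, FH ⟂ HA, so HA runs along (−sin 170°, cos 170°); with |HA| = 30.5, A = (-75.91, -40.20). Then |PA| = |A − P| = 85.90.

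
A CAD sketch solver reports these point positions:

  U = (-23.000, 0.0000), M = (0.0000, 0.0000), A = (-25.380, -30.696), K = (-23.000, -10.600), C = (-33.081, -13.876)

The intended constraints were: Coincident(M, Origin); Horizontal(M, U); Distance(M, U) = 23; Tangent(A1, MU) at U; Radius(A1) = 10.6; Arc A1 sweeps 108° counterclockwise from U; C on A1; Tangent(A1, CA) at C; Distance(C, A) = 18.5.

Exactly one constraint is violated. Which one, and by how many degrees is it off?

Tangent(A1, CA) at C — off by 6.60°.

M = (0.00, 0.00) ✓; M.y = 0.00, U.y = 0.00 ✓; |MU| = 23.00 ✓; ∠(KU, UM) = 90.00° ✓; |KU| = 10.60 ✓; bearing(K→C) − bearing(K→U) = 108.0° ✓; |KC| = 10.60 ✓; ∠(KC, CA) = 83.40° ✗; |CA| = 18.50 ✓.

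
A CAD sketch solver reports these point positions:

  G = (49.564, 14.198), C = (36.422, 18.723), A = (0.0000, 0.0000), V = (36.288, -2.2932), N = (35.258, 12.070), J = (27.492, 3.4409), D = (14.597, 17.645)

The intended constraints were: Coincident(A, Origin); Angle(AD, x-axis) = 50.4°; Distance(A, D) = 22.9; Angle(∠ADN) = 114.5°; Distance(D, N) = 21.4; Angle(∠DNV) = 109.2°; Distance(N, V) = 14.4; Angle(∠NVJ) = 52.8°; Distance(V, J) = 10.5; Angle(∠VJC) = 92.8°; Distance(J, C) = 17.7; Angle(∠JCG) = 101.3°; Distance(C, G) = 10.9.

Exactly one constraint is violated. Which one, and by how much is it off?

Distance(C, G) = 10.9 — off by 3.00.

A = (0.00, 0.00) ✓; AD at 50.40° ✓; |AD| = 22.90 ✓; ∠ADN = 114.5° ✓; |DN| = 21.40 ✓; ∠DNV = 109.2° ✓; |NV| = 14.40 ✓; ∠NVJ = 52.80° ✓; |VJ| = 10.50 ✓; ∠VJC = 92.80° ✓; |JC| = 17.70 ✓; ∠JCG = 101.3° ✓; |CG| = 13.90 ✗.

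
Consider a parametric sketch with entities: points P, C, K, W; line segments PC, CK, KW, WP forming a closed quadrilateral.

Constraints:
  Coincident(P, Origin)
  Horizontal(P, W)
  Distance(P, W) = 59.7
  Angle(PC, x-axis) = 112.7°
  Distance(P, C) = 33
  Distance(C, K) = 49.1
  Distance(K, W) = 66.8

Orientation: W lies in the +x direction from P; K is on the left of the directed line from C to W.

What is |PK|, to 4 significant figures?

64.69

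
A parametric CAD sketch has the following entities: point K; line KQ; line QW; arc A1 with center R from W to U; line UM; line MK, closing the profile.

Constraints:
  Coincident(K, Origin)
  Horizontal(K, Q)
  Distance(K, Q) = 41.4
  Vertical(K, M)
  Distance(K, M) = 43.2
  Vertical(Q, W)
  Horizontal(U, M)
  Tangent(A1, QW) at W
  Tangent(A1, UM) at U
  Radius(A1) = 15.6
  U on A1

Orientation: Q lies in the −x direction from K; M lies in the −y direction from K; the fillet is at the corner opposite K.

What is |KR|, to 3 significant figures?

37.8

K is at the origin; K and Q share the same y with |KQ| = 41.4 and Q on the −x side, so Q = (-41.4, 0.00). K and M share the same x with |KM| = 43.2 and M on the −y side, so M = (0.00, -43.2). The virtual corner opposite K is at (-41.4, -43.2). Tangency of A1 to QW means the radius RW is perpendicular to QW and tangency of A1 to UM means the radius RU is perpendicular to UM, with radius 15.6, so the center R sits 15.6 in from both sides at R = (-25.8, -27.6). Then |KR| = |R − K| = 37.8.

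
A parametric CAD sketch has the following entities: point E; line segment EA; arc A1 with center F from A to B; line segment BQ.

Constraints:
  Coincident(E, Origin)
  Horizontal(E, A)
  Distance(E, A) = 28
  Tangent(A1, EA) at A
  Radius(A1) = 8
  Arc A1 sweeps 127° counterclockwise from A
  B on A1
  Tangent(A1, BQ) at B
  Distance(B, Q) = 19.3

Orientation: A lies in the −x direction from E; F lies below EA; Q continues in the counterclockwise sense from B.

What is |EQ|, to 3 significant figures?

36.3

E is at the origin; E and A share the same y with |EA| = 28.0 and A on the −x side, so A = (-28.0, 0.00). Since A1 is tangent to EA there, FA ⟂ EA, so F = A + (0, -8) = (-28.0, -8.00). On A1, A sits at bearing 90° from F; a 127° counterclockwise sweep puts B at bearing 217°, so B = F + 8.0·(cos 217°, sin 217°) = (-34.4, -12.8). The tangent condition forces FB to be normal to BQ, so BQ runs along (−sin 217°, cos 217°); with |BQ| = 19.3, Q = (-22.8, -28.2). Then |EQ| = |Q − E| = 36.3.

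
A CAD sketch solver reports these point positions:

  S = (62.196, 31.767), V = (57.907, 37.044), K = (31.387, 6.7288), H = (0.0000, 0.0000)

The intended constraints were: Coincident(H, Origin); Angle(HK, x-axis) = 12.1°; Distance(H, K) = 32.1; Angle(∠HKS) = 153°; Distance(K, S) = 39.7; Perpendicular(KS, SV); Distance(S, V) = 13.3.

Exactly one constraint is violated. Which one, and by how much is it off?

Distance(S, V) = 13.3 — off by 6.50.

H = (0.00, 0.00) ✓; HK at 12.10° ✓; |HK| = 32.10 ✓; ∠HKS = 153.0° ✓; |KS| = 39.70 ✓; ∠(KS, SV) = 90.00° ✓; |SV| = 6.800 ✗.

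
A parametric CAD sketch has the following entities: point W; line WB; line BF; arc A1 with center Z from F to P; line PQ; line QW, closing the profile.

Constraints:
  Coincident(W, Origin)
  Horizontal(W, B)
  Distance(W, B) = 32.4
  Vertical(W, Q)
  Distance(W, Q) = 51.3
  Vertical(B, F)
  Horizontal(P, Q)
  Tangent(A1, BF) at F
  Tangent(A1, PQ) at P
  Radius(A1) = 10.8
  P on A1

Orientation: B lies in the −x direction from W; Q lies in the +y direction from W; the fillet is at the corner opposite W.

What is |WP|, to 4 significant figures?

55.66

W is at the origin; WB is horizontal with |WB| = 32.4 and B on the −x side, so B = (-32.40, 0.000). W and Q share the same x with |WQ| = 51.3 and Q on the +y side, so Q = (0.000, 51.30). The virtual corner opposite W is at (-32.40, 51.30). The tangent condition forces ZF to be normal to BF and A1 meets PQ tangentially, so ZP is at right angles to PQ, with radius 10.8, so the center Z sits 10.8 in from both sides at Z = (-21.60, 40.50). That places the tangent points at F = (-32.40, 40.50) on BF and P = (-21.60, 51.30) on PQ. Then |WP| = |P − W| = 55.66.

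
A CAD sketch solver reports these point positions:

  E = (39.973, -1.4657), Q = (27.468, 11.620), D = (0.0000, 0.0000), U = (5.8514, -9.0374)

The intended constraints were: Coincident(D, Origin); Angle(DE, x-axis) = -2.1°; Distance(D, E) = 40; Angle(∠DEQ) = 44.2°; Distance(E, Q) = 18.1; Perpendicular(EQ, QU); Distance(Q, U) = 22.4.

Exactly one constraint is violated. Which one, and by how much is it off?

Distance(Q, U) = 22.4 — off by 7.50.

D = (0.00, 0.00) ✓; DE at -2.100° ✓; |DE| = 40.00 ✓; ∠DEQ = 44.20° ✓; |EQ| = 18.10 ✓; ∠(EQ, QU) = 90.00° ✓; |QU| = 29.90 ✗.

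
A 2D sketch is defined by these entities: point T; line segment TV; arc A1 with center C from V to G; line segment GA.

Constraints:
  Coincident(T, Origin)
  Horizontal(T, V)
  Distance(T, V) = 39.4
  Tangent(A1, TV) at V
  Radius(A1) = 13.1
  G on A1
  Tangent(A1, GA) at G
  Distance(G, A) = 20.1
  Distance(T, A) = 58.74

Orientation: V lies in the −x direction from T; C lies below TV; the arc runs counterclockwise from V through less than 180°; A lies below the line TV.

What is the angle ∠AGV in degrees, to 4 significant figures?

126.9°

T is at the origin; TV is horizontal with |TV| = 39.4 and V on the −x side, so V = (-39.40, 0.000). Tangency of A1 to TV means the radius CV is perpendicular to TV, so C = V + (0, -13.1) = (-39.40, -13.10). Since CG ⟂ GA (tangency), |CA| = √(13.1² + 20.1²) = 23.99 regardless of where G sits on A1. So A lies on both circle(T, 58.74) and circle(C, 23.99); the below-TV intersection is A = (-46.37, -36.06). G is the foot of the tangent from A: G = (-51.98, -16.76).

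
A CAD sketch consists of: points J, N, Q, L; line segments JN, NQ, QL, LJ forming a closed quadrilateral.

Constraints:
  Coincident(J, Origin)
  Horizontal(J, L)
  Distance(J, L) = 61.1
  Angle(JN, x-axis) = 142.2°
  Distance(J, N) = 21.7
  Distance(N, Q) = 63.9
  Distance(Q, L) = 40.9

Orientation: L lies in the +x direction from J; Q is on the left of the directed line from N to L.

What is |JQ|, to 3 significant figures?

55.9

Checks: |NQ| = 63.90 ✓; |QL| = 40.90 ✓.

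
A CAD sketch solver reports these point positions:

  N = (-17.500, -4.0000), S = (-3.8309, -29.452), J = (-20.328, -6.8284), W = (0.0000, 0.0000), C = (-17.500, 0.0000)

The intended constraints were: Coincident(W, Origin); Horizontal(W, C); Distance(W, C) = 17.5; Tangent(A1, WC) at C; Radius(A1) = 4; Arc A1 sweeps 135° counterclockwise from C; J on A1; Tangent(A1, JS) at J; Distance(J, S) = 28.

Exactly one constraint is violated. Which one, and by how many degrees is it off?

Tangent(A1, JS) at J — off by 8.90°.

W = (0.00, 0.00) ✓; W.y = 0.00, C.y = 0.00 ✓; |WC| = 17.50 ✓; ∠(NC, CW) = 90.00° ✓; |NC| = 4.000 ✓; bearing(N→J) − bearing(N→C) = 135.0° ✓; |NJ| = 4.000 ✓; ∠(NJ, JS) = 98.90° ✗; |JS| = 28.00 ✓.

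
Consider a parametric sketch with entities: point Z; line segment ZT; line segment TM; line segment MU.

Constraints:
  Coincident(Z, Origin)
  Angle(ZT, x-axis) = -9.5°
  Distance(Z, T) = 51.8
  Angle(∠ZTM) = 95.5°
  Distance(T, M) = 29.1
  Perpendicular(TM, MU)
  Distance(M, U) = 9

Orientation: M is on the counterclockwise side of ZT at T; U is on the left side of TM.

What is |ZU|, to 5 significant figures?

54.515

Z is at the origin; ZT runs at -9.5° with length 51.8, so T = 51.8·(cos -9.5°, sin -9.5°) = (51.090, -8.5495). ∠ZTM = 95.5°, so TM runs at -9.5° + (180° − 95.5°) = 75.000° from the x-axis; with |TM| = 29.1, M = T + 29.1·(cos 75.000°, sin 75.000°) = (58.621, 19.559). TM ⟂ MU; with |MU| = 9.0 on the left of TM, U = M + 9.0·(-0.96593, 0.25882) = (49.928, 21.888). Then |ZU| = |U − Z| = 54.515.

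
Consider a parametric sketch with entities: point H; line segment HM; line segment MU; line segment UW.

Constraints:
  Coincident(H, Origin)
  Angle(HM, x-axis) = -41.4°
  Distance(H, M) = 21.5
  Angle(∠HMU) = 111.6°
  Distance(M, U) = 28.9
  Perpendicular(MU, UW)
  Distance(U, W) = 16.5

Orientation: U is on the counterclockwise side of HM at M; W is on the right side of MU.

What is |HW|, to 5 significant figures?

51.835

∠HMU = 111.6°, so MU runs at -41.4° + (180° − 111.6°) = 27.000° from the x-axis; with |MU| = 28.9, U = M + 28.9·(cos 27.000°, sin 27.000°) = (41.877, -1.0979). MU ⟂ UW; with |UW| = 16.5 on the right of MU, W = U + 16.5·(0.45399, -0.89101) = (49.368, -15.799). Then |HW| = |W − H| = 51.835.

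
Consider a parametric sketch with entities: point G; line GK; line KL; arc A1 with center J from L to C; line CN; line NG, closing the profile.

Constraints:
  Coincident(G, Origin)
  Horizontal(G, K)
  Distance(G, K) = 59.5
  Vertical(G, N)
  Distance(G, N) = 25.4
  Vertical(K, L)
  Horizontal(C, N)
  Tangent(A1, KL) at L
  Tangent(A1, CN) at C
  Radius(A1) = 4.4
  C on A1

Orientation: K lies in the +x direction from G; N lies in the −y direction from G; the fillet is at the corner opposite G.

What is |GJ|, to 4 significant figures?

58.97

G is at the origin; G and K share the same y with |GK| = 59.5 and K on the +x side, so K = (59.50, 0.000). G and N share the same x with |GN| = 25.4 and N on the −y side, so N = (0.000, -25.40). The virtual corner opposite G is at (59.50, -25.40). Since A1 is tangent to KL there, JL ⟂ KL and tangency of A1 to CN means the radius JC is perpendicular to CN, with radius 4.4, so the center J sits 4.4 in from both sides at J = (55.10, -21.00). Then |GJ| = |J − G| = 58.97.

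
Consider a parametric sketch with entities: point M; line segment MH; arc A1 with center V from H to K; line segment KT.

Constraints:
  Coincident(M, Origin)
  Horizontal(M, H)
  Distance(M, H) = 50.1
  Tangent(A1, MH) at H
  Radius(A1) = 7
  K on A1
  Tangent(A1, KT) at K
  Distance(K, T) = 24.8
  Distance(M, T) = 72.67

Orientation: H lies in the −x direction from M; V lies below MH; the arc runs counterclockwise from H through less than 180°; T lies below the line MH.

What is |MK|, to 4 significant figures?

56.38

Checks: ∠(VH, HM) = 90.00° ✓; |VK| = 7.000 ✓; ∠(VK, KT) = 90.00° ✓; |KT| = 24.80 ✓; |MT| = 72.67 ✓.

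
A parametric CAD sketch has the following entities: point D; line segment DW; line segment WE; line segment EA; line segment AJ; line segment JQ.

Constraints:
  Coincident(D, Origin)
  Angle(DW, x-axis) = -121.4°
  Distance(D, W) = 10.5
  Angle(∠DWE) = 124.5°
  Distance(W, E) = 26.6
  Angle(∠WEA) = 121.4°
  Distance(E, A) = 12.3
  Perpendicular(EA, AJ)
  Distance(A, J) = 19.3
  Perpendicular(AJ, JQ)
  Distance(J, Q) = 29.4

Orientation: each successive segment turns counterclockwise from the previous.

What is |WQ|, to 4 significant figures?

4.701

The perpendicularity gives AJ at right angles to EA, so AJ runs at 82.70°; with |AJ| = 19.3, J = (20.04, -15.66). AJ is perpendicular to JQ, so JQ runs at 172.7°; with |JQ| = 29.4, Q = (-9.118, -11.93). Then |WQ| = |Q − W| = 4.701.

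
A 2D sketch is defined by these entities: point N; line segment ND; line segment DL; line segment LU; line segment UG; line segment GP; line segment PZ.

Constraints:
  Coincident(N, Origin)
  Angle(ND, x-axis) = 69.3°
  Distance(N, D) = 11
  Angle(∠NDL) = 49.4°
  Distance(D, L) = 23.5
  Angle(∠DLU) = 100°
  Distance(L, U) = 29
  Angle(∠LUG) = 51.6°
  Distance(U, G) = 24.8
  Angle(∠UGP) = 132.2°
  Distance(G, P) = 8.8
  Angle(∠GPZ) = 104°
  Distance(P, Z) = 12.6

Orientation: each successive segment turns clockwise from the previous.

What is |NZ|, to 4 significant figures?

10.50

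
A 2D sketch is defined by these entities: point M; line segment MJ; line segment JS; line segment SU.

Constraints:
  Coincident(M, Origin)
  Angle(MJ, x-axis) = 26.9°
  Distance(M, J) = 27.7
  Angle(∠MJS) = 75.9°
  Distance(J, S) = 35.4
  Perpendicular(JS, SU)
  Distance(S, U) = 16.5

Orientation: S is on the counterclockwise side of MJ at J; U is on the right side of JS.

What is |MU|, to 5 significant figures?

51.976

∠MJS = 75.9°, so JS runs at 26.9° + (180° − 75.9°) = 131.00° from the x-axis; with |JS| = 35.4, S = J + 35.4·(cos 131.00°, sin 131.00°) = (1.4783, 39.249). JS is perpendicular to SU; with |SU| = 16.5 on the right of JS, U = S + 16.5·(0.75471, 0.65606) = (13.931, 50.074). Then |MU| = |U − M| = 51.976.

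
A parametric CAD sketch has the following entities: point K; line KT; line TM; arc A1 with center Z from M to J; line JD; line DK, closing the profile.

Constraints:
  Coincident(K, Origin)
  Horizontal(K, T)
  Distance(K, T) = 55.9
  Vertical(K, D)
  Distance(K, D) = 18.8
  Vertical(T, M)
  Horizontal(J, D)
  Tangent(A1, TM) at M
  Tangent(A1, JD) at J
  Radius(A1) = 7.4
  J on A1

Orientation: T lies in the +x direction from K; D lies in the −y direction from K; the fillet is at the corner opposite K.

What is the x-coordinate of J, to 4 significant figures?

48.50

The virtual corner opposite K is at (55.90, -18.80). Since A1 is tangent to TM there, ZM ⟂ TM and since A1 is tangent to JD there, ZJ ⟂ JD, with radius 7.4, so the center Z sits 7.4 in from both sides at Z = (48.50, -11.40). That places the tangent points at M = (55.90, -11.40) on TM and J = (48.50, -18.80) on JD. So J.x = 48.50.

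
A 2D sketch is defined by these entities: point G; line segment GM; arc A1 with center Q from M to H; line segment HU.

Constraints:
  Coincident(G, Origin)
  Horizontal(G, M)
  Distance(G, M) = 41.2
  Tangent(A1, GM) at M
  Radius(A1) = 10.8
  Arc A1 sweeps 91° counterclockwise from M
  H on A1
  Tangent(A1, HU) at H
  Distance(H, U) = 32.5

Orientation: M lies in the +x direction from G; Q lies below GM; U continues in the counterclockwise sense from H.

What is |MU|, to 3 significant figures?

44.7

G is at the origin; G and M share the same y with |GM| = 41.2 and M on the +x side, so M = (41.2, 0.00). A1 meets GM tangentially, so QM is at right angles to GM, so Q = M + (0, -10.8) = (41.2, -10.8). On A1, M sits at bearing 90° from Q; a 91° counterclockwise sweep puts H at bearing 181°, so H = Q + 10.8·(cos 181°, sin 181°) = (30.4, -11.0). The tangent condition forces QH to be normal to HU, so HU runs along (−sin 181°, cos 181°); with |HU| = 32.5, U = (31.0, -43.5). Then |MU| = |U − M| = 44.7.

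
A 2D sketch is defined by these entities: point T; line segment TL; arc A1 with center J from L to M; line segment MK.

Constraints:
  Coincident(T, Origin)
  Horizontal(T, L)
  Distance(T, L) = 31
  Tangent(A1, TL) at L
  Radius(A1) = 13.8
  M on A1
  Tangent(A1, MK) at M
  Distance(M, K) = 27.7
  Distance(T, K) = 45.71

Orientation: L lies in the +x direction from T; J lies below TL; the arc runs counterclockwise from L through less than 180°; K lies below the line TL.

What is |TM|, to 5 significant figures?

22.354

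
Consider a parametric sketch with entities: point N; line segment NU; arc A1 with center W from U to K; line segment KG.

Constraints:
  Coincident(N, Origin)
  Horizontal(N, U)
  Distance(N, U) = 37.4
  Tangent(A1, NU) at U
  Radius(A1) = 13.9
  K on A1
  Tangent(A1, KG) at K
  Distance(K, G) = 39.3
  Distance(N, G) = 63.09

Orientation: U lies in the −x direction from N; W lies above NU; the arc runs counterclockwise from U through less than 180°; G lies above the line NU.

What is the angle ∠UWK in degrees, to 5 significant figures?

100.37°

N is at the origin; N and U share the same y with |NU| = 37.4 and U on the −x side, so U = (-37.400, 0.0000). Tangency of A1 to NU means the radius WU is perpendicular to NU, so W = U + (0, 13.9) = (-37.400, 13.900). Since WK ⟂ KG (tangency), |WG| = √(13.9² + 39.3²) = 41.686 regardless of where K sits on A1. So G lies on both circle(N, 63.09) and circle(W, 41.686); the above-NU intersection is G = (-30.801, 55.060). K is the foot of the tangent from G: K = (-23.727, 16.402).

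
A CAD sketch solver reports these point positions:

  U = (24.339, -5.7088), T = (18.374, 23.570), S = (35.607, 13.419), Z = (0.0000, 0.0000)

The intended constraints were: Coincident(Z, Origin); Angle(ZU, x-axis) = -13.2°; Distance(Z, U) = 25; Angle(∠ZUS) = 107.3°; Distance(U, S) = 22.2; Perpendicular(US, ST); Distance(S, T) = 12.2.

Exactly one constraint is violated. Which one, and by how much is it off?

Distance(S, T) = 12.2 — off by 7.80.

Z = (0.00, 0.00) ✓; ZU at -13.20° ✓; |ZU| = 25.00 ✓; ∠ZUS = 107.3° ✓; |US| = 22.20 ✓; ∠(US, ST) = 90.00° ✓; |ST| = 20.00 ✗.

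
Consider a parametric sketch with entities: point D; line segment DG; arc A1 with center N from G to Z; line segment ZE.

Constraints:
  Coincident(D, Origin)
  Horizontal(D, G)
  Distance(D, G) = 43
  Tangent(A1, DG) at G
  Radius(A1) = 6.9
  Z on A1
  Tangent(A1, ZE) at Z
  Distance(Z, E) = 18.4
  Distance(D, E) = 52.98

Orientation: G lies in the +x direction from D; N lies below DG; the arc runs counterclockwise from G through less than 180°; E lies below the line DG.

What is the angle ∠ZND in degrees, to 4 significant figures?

38.39°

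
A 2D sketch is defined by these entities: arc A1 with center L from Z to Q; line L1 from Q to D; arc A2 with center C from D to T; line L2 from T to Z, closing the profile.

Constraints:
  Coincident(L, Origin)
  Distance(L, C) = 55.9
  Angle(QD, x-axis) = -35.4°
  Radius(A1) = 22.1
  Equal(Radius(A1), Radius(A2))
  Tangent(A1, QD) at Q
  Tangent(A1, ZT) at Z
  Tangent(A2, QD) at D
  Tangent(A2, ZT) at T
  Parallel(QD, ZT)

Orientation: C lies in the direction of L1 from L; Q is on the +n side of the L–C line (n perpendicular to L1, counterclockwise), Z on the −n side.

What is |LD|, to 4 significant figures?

60.11

The slot axis is L1's direction at -35.4°, so u = (cos -35.4°, sin -35.4°) = (0.8151, -0.5793) and n = (−sin -35.4°, cos -35.4°) = (0.5793, 0.8151). L is at the origin and C lies 55.9 along u from L, so C = 55.9·u = (45.57, -32.38). Tangency of A1 to both parallel lines with radius 22.1 puts Q and Z at L ± 22.1·n: Q = (12.80, 18.01), Z = (-12.80, -18.01). Equal radii place D and T the same way about C: D = C + 22.1·n = (58.37, -14.37), T = C − 22.1·n = (32.76, -50.40). Then |LD| = |D − L| = 60.11.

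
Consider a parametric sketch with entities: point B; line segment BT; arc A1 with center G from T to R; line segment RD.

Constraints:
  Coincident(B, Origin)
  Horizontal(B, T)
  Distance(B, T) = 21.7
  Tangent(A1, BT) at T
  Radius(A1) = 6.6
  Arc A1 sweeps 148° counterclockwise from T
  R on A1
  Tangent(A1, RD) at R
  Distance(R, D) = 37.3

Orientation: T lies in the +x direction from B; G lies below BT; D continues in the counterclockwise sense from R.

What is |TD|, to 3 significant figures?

42.6

B is at the origin; B and T share the same y with |BT| = 21.7 and T on the +x side, so T = (21.7, 0.00). The tangent condition forces GT to be normal to BT, so G = T + (0, -6.6) = (21.7, -6.60). On A1, T sits at bearing 90° from G; a 148° counterclockwise sweep puts R at bearing 238°, so R = G + 6.6·(cos 238°, sin 238°) = (18.2, -12.2). The tangent condition forces GR to be normal to RD, so RD runs along (−sin 238°, cos 238°); with |RD| = 37.3, D = (49.8, -32.0). Then |TD| = |D − T| = 42.6.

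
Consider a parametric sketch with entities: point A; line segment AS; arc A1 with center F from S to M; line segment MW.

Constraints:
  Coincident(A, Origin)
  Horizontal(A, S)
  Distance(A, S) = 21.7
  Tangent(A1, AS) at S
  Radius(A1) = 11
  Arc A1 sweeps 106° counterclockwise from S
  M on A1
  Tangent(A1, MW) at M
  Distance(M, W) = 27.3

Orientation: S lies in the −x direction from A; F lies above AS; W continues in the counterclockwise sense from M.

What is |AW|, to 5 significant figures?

44.383

A is at the origin; AS is horizontal with |AS| = 21.7 and S on the −x side, so S = (-21.700, 0.0000). A1 meets AS tangentially, so FS is at right angles to AS, so F = S + (0, 11) = (-21.700, 11.000). On A1, S sits at bearing -90° from F; a 106° counterclockwise sweep puts M at bearing 16°, so M = F + 11.0·(cos 16°, sin 16°) = (-11.126, 14.032). Since A1 is tangent to MW there, FM ⟂ MW, so MW runs along (−sin 16°, cos 16°); with |MW| = 27.3, W = (-18.651, 40.274). Then |AW| = |W − A| = 44.383.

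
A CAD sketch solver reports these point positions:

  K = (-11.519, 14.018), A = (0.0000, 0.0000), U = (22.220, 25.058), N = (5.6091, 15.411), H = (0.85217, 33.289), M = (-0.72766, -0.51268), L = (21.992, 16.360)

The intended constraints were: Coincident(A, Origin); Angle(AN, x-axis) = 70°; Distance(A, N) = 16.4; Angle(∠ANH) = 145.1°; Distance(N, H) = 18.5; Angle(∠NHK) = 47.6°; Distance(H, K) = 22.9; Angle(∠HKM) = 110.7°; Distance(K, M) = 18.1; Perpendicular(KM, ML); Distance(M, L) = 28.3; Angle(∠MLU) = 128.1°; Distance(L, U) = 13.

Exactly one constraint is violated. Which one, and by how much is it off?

Distance(L, U) = 13 — off by 4.30.

A = (0.00, 0.00) ✓; AN at 70.00° ✓; |AN| = 16.40 ✓; ∠ANH = 145.1° ✓; |NH| = 18.50 ✓; ∠NHK = 47.60° ✓; |HK| = 22.90 ✓; ∠HKM = 110.7° ✓; |KM| = 18.10 ✓; ∠(KM, ML) = 90.00° ✓; |ML| = 28.30 ✓; ∠MLU = 128.1° ✓; |LU| = 8.701 ✗.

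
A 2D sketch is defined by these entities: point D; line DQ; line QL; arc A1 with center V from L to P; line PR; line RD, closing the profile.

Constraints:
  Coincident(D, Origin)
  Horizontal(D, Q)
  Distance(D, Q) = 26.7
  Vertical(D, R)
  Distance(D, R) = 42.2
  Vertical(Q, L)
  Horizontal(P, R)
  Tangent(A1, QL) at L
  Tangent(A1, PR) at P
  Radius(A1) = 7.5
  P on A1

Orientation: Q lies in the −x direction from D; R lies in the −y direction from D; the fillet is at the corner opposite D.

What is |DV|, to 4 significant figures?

39.66

D is at the origin; D and Q share the same y with |DQ| = 26.7 and Q on the −x side, so Q = (-26.70, 0.000). D and R share the same x with |DR| = 42.2 and R on the −y side, so R = (0.000, -42.20). The virtual corner opposite D is at (-26.70, -42.20). Since A1 is tangent to QL there, VL ⟂ QL and since A1 is tangent to PR there, VP ⟂ PR, with radius 7.5, so the center V sits 7.5 in from both sides at V = (-19.20, -34.70). Then |DV| = |V − D| = 39.66.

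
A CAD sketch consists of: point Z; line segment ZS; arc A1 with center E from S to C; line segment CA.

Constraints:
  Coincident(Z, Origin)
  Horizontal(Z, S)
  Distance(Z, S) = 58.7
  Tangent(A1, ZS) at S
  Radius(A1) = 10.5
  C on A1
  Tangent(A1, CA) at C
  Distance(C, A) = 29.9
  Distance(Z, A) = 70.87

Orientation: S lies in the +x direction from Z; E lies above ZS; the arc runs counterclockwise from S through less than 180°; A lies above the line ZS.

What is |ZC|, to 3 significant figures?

69.9

Checks: Z = (0.00, 0.00) ✓; ∠(ES, SZ) = 90.00° ✓; |ES| = 10.50 ✓; |EC| = 10.50 ✓; ∠(EC, CA) = 90.00° ✓; |CA| = 29.90 ✓; |ZA| = 70.87 ✓.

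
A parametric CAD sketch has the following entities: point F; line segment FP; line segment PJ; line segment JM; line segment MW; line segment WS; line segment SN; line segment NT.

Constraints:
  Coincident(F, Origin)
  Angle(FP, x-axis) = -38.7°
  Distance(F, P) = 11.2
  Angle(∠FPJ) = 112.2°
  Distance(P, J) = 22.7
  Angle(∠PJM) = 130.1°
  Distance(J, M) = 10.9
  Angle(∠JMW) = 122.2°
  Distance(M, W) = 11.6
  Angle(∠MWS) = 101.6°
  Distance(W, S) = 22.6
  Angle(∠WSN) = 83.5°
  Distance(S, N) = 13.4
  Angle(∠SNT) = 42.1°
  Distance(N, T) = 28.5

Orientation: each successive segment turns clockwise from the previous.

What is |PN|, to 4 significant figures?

7.710

∠MWS = 101.6° gives WS at 67.40° from the x-axis; with |WS| = 22.6, S = (-8.604, -5.747). ∠WSN = 83.5° gives SN at -29.10° from the x-axis; with |SN| = 13.4, N = (3.105, -12.26). Then |PN| = |N − P| = 7.710.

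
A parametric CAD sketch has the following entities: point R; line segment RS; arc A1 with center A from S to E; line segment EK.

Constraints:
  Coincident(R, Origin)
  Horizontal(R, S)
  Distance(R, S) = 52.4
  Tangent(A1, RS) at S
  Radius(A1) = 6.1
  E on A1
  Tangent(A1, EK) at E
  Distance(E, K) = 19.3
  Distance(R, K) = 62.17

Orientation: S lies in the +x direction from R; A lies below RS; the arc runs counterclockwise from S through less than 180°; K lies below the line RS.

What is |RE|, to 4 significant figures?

47.95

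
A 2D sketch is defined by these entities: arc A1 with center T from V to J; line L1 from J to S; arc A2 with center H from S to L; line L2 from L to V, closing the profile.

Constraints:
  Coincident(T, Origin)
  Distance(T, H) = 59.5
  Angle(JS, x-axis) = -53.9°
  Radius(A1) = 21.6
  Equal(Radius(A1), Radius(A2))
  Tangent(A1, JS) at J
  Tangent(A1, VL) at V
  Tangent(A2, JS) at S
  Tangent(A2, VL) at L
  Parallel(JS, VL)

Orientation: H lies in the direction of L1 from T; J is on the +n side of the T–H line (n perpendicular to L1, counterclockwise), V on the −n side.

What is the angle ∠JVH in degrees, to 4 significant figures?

70.05°

The slot axis is L1's direction at -53.9°, so u = (cos -53.9°, sin -53.9°) = (0.5892, -0.8080) and n = (−sin -53.9°, cos -53.9°) = (0.8080, 0.5892). T is at the origin and H lies 59.5 along u from T, so H = 59.5·u = (35.06, -48.08). Tangency of A1 to both parallel lines with radius 21.6 puts J and V at T ± 21.6·n: J = (17.45, 12.73), V = (-17.45, -12.73). Then cos ∠JVH = VJ·VH / (|VJ||VH|), giving 70.05°.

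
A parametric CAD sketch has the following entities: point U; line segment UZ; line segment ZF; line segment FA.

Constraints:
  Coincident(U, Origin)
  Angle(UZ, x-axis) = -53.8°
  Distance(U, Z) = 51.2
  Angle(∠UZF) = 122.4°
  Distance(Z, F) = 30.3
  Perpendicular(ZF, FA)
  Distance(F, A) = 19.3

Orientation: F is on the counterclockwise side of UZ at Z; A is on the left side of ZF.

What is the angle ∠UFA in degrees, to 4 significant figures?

53.18°

∠UZF = 122.4°, so ZF runs at -53.8° + (180° − 122.4°) = 3.800° from the x-axis; with |ZF| = 30.3, F = Z + 30.3·(cos 3.800°, sin 3.800°) = (60.47, -39.31). ZF is perpendicular to FA; with |FA| = 19.3 on the left of ZF, A = F + 19.3·(-0.06627, 0.9978) = (59.19, -20.05). Then cos ∠UFA = FU·FA / (|FU||FA|), giving 53.18°.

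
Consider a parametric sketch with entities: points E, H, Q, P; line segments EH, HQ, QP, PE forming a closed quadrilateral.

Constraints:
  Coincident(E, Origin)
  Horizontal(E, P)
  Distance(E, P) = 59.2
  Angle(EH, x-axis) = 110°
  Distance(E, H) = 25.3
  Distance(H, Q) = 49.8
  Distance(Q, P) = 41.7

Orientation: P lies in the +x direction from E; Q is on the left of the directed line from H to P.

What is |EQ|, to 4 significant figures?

53.88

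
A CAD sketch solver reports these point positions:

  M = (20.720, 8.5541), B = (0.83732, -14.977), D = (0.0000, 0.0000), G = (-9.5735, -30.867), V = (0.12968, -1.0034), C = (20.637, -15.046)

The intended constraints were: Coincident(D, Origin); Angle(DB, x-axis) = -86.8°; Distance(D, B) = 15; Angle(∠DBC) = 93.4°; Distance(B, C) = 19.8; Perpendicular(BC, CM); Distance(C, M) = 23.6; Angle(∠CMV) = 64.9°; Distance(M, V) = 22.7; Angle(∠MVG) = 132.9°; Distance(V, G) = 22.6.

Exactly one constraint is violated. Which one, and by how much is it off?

Distance(V, G) = 22.6 — off by 8.80.

D = (0.00, 0.00) ✓; DB at -86.80° ✓; |DB| = 15.00 ✓; ∠DBC = 93.40° ✓; |BC| = 19.80 ✓; ∠(BC, CM) = 90.00° ✓; |CM| = 23.60 ✓; ∠CMV = 64.90° ✓; |MV| = 22.70 ✓; ∠MVG = 132.9° ✓; |VG| = 31.40 ✗.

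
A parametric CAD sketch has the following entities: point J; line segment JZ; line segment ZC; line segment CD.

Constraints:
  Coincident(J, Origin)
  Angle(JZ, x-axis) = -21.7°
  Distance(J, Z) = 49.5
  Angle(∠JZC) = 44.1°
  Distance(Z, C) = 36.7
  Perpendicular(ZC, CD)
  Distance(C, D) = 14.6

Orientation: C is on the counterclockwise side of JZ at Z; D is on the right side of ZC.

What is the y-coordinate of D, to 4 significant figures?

21.16

J is at the origin; JZ runs at -21.7° with length 49.5, so Z = 49.5·(cos -21.7°, sin -21.7°) = (45.99, -18.30). ∠JZC = 44.1°, so ZC runs at -21.7° + (180° − 44.1°) = 114.2° from the x-axis; with |ZC| = 36.7, C = Z + 36.7·(cos 114.2°, sin 114.2°) = (30.95, 15.17). ZC ⟂ CD; with |CD| = 14.6 on the right of ZC, D = C + 14.6·(0.9121, 0.4099) = (44.26, 21.16). So D.y = 21.16.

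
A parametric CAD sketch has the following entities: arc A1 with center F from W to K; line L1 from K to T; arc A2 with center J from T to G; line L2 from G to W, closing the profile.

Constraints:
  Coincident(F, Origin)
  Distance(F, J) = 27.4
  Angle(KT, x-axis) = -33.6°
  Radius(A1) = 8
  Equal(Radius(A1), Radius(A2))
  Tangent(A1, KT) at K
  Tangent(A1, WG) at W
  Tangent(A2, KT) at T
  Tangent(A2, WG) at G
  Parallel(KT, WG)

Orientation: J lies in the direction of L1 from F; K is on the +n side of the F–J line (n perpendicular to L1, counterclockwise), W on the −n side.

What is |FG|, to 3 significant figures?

28.5

The slot axis is L1's direction at -33.6°, so u = (cos -33.6°, sin -33.6°) = (0.833, -0.553) and n = (−sin -33.6°, cos -33.6°) = (0.553, 0.833). F is at the origin and J lies 27.4 along u from F, so J = 27.4·u = (22.8, -15.2). Tangency of A1 to both parallel lines with radius 8.0 puts K and W at F ± 8.0·n: K = (4.43, 6.66), W = (-4.43, -6.66). Equal radii place T and G the same way about J: T = J + 8.0·n = (27.2, -8.50), G = J − 8.0·n = (18.4, -21.8). Then |FG| = |G − F| = 28.5.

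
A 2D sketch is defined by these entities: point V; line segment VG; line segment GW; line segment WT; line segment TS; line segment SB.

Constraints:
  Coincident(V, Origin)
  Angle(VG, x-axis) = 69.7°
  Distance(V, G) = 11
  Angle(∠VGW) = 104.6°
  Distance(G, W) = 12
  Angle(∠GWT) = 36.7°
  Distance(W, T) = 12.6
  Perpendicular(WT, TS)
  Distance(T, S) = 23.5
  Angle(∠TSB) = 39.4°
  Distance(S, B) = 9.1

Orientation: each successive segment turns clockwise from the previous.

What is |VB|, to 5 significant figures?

19.778

V is at the origin; VG runs at 69.7° with length 11.0, so G = (3.8163, 10.317). ∠VGW = 104.6° gives GW at -5.7000° from the x-axis; with |GW| = 12.0, W = (15.757, 9.1249). ∠GWT = 36.7° gives WT at -149.00° from the x-axis; with |WT| = 12.6, T = (4.9567, 2.6355). WT is perpendicular to TS, so TS runs at 121.00°; with |TS| = 23.5, S = (-7.1467, 22.779). ∠TSB = 39.4° gives SB at -19.600° from the x-axis; with |SB| = 9.1, B = (1.4260, 19.726). Then |VB| = |B − V| = 19.778.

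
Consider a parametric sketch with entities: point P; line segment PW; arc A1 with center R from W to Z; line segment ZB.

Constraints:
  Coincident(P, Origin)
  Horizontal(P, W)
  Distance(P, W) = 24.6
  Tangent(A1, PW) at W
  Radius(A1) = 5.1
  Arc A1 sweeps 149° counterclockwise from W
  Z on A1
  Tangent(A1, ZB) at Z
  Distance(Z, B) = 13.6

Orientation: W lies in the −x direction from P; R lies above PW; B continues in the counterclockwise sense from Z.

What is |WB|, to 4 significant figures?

18.79

On A1, W sits at bearing -90° from R; a 149° counterclockwise sweep puts Z at bearing 59°, so Z = R + 5.1·(cos 59°, sin 59°) = (-21.97, 9.472). The tangent condition forces RZ to be normal to ZB, so ZB runs along (−sin 59°, cos 59°); with |ZB| = 13.6, B = (-33.63, 16.48). Then |WB| = |B − W| = 18.79.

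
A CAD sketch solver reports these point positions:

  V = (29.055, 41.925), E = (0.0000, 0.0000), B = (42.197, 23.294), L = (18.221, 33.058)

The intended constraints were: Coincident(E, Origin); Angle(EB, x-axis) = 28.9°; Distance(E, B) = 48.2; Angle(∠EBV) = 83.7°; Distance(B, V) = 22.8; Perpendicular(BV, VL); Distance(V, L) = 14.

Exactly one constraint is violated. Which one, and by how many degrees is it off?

Perpendicular(BV, VL) — off by 4.10°.

E = (0.00, 0.00) ✓; EB at 28.90° ✓; |EB| = 48.20 ✓; ∠EBV = 83.70° ✓; |BV| = 22.80 ✓; ∠(BV, VL) = 94.10° ✗; |VL| = 14.00 ✓.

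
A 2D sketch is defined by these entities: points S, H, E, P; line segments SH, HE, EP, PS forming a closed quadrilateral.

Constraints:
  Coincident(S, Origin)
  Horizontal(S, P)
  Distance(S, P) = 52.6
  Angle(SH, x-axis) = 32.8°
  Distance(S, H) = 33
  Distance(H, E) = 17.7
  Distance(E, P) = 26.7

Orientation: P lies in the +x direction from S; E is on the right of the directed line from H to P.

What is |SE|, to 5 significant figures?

25.903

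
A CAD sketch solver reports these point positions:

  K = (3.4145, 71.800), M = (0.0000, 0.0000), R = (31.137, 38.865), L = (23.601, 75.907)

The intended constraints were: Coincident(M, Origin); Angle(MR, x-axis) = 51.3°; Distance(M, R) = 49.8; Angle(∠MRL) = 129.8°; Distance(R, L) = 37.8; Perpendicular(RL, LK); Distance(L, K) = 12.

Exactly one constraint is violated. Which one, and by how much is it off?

Distance(L, K) = 12 — off by 8.60.

M = (0.00, 0.00) ✓; MR at 51.30° ✓; |MR| = 49.80 ✓; ∠MRL = 129.8° ✓; |RL| = 37.80 ✓; ∠(RL, LK) = 90.00° ✓; |LK| = 20.60 ✗.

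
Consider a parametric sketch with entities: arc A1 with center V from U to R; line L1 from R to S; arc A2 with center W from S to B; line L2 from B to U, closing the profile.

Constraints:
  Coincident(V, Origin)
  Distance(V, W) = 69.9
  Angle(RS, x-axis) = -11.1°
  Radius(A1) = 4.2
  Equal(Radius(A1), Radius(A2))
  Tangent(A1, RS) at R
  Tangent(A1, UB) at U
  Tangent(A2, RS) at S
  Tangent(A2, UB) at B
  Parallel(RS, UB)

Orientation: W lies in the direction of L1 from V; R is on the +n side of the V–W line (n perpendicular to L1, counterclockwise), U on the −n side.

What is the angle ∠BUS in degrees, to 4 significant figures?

6.852°

The slot axis is L1's direction at -11.1°, so u = (cos -11.1°, sin -11.1°) = (0.9813, -0.1925) and n = (−sin -11.1°, cos -11.1°) = (0.1925, 0.9813). V is at the origin and W lies 69.9 along u from V, so W = 69.9·u = (68.59, -13.46). Tangency of A1 to both parallel lines with radius 4.2 puts R and U at V ± 4.2·n: R = (0.8086, 4.121), U = (-0.8086, -4.121). Equal radii place S and B the same way about W: S = W + 4.2·n = (69.40, -9.336), B = W − 4.2·n = (67.78, -17.58). Then cos ∠BUS = UB·US / (|UB||US|), giving 6.852°.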